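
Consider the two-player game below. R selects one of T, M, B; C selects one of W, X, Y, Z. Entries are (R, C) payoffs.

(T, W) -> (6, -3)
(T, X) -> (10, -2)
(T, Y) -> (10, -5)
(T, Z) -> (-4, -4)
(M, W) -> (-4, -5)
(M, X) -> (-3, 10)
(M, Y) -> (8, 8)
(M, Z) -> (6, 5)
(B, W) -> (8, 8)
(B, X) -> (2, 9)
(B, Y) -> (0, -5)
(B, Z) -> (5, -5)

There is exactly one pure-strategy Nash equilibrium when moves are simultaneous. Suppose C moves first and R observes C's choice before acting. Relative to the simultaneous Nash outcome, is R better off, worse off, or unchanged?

Backward induction with C moving first.
- W: R compares 6, -4, 8 and picks B; C would get 8.
- X: R compares 10, -3, 2 and picks T; C would get -2.
- Y: R compares 10, 8, 0 and picks T; C would get -5.
- Z: R compares -4, 6, 5 and picks M; C would get 5.
C's induced payoffs are 8, -2, -5, 5, so C commits to W. Subgame-perfect outcome: (B, W) with payoffs (8, 8).
For the simultaneous game, intersect best replies.
R's best replies: W→B; X→T; Y→T; Z→M.
C's best replies: T→X; M→X; B→X.
The unique mutual best reply is (T, X), giving (10, -2).
R earns 8 sequentially versus 10 at the Nash outcome: worse off.

worse off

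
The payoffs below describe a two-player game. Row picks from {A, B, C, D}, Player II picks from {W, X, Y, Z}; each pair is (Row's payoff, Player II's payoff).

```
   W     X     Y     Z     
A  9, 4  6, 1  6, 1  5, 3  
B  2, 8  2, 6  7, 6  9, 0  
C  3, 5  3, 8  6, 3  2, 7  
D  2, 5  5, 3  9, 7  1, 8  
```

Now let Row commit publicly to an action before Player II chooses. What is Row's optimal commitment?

A

Work backward from Player II's decision.
- A: Player II compares 4, 1, 1, 3 and picks W; Row would get 9.
- B: Player II compares 8, 6, 6, 0 and picks W; Row would get 2.
- C: Player II compares 5, 8, 3, 7 and picks X; Row would get 3.
- D: Player II compares 5, 3, 7, 8 and picks Z; Row would get 1.
Among 9, 2, 3, 1, the best is 9 at A. Subgame-perfect outcome: (A, W) with payoffs (9, 4).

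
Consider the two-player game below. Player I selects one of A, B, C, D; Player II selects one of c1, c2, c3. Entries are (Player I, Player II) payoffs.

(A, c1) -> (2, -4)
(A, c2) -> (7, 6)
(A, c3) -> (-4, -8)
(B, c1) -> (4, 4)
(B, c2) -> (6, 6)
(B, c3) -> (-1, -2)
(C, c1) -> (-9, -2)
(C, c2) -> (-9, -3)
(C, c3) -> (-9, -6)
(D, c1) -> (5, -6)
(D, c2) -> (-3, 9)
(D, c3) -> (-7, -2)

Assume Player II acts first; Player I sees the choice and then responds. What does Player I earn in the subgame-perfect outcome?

Player I best-responds to each possible Player II move:
- c1: BR = D, leader payoff -6.
- c2: BR = A, leader payoff 6.
- c3: BR = B, leader payoff -2.
Player II's induced payoffs are -6, 6, -2, so Player II commits to c2. Subgame-perfect outcome: (A, c2) with payoffs (7, 6).

7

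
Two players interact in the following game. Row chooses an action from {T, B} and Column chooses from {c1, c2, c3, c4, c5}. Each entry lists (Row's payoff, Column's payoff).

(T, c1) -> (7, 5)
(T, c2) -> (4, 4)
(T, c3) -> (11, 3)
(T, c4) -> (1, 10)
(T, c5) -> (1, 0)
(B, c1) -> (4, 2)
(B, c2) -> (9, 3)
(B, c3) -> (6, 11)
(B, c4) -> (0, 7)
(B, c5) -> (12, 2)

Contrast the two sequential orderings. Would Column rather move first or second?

second

If Row leads: Column's best replies are T→c4, B→c3; Row's induced payoffs 1, 6; outcome (B, c3), payoffs (6, 11).
If Column leads: Row's best replies are c1→T, c2→B, c3→T, c4→T, c5→B; Column's induced payoffs 5, 3, 3, 10, 2; outcome (T, c4), payoffs (1, 10).
Column gets 10 moving first and 11 moving second, so Column prefers to move second.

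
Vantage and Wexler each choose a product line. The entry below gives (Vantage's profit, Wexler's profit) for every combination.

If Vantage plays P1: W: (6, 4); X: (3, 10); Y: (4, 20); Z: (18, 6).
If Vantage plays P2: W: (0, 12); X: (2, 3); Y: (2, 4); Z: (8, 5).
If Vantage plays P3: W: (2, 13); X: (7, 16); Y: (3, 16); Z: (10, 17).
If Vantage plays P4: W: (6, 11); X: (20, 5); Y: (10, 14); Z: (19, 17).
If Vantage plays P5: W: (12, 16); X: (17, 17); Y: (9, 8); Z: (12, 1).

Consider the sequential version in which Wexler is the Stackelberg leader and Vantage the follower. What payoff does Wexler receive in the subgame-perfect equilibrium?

17

Backward induction with Wexler moving first.
- W: BR = P5, leader payoff 16.
- X: BR = P4, leader payoff 5.
- Y: BR = P4, leader payoff 14.
- Z: BR = P4, leader payoff 17.
Wexler's induced payoffs are 16, 5, 14, 17, so Wexler commits to Z. Subgame-perfect outcome: (P4, Z) with payoffs (19, 17).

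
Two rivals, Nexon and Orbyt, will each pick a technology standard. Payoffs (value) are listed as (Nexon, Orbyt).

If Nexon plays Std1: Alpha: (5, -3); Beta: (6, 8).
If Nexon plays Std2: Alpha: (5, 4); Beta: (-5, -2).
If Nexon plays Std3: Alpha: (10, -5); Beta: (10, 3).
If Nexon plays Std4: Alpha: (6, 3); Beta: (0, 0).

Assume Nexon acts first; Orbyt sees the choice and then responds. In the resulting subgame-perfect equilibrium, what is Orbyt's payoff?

3

Orbyt best-responds to each possible Nexon move:
- Std1: Orbyt compares -3, 8 and picks Beta; Nexon would get 6.
- Std2: Orbyt compares 4, -2 and picks Alpha; Nexon would get 5.
- Std3: Orbyt compares -5, 3 and picks Beta; Nexon would get 10.
- Std4: Orbyt compares 3, 0 and picks Alpha; Nexon would get 6.
Nexon's induced payoffs are 6, 5, 10, 6, so Nexon commits to Std3. Subgame-perfect outcome: (Std3, Beta) with payoffs (10, 3).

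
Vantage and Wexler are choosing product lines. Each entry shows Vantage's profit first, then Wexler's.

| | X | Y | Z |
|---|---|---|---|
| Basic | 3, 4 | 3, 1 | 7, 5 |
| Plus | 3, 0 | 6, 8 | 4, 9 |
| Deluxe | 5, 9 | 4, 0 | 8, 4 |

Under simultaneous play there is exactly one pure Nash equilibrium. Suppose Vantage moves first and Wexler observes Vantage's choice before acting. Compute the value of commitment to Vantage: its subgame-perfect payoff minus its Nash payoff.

Backward induction with Vantage moving first.
- Basic: BR = Z, leader payoff 7.
- Plus: BR = Z, leader payoff 4.
- Deluxe: BR = X, leader payoff 5.
Vantage's induced payoffs are 7, 4, 5, so Vantage commits to Basic. Subgame-perfect outcome: (Basic, Z) with payoffs (7, 5).
For the simultaneous game, intersect best replies.
Vantage's best replies: X→Deluxe; Y→Plus; Z→Deluxe.
Wexler's best replies: Basic→Z; Plus→Z; Deluxe→X.
The unique mutual best reply is (Deluxe, X), giving (5, 9).
Vantage's commitment gain: 7 − 5 = 2.

2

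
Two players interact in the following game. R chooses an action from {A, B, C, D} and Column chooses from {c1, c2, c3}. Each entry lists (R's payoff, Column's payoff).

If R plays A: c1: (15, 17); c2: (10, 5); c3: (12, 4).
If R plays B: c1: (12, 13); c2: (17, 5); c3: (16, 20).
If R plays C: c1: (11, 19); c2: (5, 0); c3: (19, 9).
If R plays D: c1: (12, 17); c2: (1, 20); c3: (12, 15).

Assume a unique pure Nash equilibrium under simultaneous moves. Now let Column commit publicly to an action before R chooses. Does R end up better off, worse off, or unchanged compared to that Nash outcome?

unchanged

R best-responds to each possible Column move:
- c1: R compares 15, 12, 11, 12 and picks A; Column would get 17.
- c2: R compares 10, 17, 5, 1 and picks B; Column would get 5.
- c3: R compares 12, 16, 19, 12 and picks C; Column would get 9.
Column's induced payoffs are 17, 5, 9, so Column commits to c1. Subgame-perfect outcome: (A, c1) with payoffs (15, 17).
For the simultaneous game, intersect best replies.
R's best replies: c1→A; c2→B; c3→C.
Column's best replies: A→c1; B→c3; C→c1; D→c2.
The unique mutual best reply is (A, c1), giving (15, 17).
R earns 15 sequentially versus 15 at the Nash outcome: unchanged.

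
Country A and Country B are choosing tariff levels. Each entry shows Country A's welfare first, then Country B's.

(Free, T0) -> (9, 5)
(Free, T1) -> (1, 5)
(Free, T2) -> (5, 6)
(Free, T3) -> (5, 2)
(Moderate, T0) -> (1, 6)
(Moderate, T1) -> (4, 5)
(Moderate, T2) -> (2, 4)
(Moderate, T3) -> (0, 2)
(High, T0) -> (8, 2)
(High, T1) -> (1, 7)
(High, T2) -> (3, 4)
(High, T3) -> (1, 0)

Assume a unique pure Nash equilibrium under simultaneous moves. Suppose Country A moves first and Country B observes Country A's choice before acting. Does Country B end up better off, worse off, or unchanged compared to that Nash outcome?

Work backward from Country B's decision.
- Free → Country B plays T2 (best of 5, 5, 6, 2); Country A gets 5.
- Moderate → Country B plays T0 (best of 6, 5, 4, 2); Country A gets 1.
- High → Country B plays T1 (best of 2, 7, 4, 0); Country A gets 1.
Country A's induced payoffs are 5, 1, 1, so Country A commits to Free. Subgame-perfect outcome: (Free, T2) with payoffs (5, 6).
For the simultaneous game, intersect best replies.
Country A's best replies: T0→Free; T1→Moderate; T2→Free; T3→Free.
Country B's best replies: Free→T2; Moderate→T0; High→T1.
Only (Free, T2) has each player best-responding; Nash payoffs (5, 6).
Country B earns 6 sequentially versus 6 at the Nash outcome: unchanged.

unchanged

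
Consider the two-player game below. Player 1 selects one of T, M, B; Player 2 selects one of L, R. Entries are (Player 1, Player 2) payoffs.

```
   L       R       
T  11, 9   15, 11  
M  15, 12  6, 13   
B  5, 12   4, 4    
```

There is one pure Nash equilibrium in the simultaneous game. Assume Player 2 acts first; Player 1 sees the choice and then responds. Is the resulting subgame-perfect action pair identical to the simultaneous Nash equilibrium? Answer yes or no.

Backward induction with Player 2 moving first.
- L: Player 1 compares 11, 15, 5 and picks M; Player 2 would get 12.
- R: Player 1 compares 15, 6, 4 and picks T; Player 2 would get 11.
Maximizing over 12, 11, Player 2 chooses L. Subgame-perfect outcome: (M, L) with payoffs (15, 12).
For the simultaneous game, intersect best replies.
Player 1's best replies: L→M; R→T.
Player 2's best replies: T→R; M→R; B→L.
The unique mutual best reply is (T, R), giving (15, 11).
Sequential outcome (M, L) differs from the Nash profile (T, R).

no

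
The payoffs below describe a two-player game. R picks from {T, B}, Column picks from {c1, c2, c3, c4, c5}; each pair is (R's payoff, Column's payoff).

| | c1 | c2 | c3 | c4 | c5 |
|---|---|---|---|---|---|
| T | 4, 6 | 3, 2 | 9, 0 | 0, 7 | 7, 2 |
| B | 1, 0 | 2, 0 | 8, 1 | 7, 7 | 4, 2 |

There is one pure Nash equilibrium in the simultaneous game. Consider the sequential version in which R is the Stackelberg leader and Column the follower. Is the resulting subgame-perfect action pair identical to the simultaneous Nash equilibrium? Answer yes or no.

yes

Column best-responds to each possible R move:
- T → Column plays c4 (best of 6, 2, 0, 7, 2); R gets 0.
- B → Column plays c4 (best of 0, 0, 1, 7, 2); R gets 7.
R's induced payoffs are 0, 7, so R commits to B. Subgame-perfect outcome: (B, c4) with payoffs (7, 7).
For the simultaneous game, intersect best replies.
R's best replies: c1→T; c2→T; c3→T; c4→B; c5→T.
Column's best replies: T→c4; B→c4.
Only (B, c4) has each player best-responding; Nash payoffs (7, 7).
Sequential outcome (B, c4) coincides with the Nash profile (B, c4).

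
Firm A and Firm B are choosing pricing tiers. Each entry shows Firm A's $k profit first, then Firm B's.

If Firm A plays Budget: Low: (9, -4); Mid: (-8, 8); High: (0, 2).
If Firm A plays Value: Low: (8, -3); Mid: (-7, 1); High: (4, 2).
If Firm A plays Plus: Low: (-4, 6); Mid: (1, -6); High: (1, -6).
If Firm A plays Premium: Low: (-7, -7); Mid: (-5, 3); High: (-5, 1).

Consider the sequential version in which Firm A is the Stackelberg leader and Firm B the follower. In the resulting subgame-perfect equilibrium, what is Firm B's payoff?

2

Work backward from Firm B's decision.
- Budget → Firm B plays Mid (best of -4, 8, 2); Firm A gets -8.
- Value → Firm B plays High (best of -3, 1, 2); Firm A gets 4.
- Plus → Firm B plays Low (best of 6, -6, -6); Firm A gets -4.
- Premium → Firm B plays Mid (best of -7, 3, 1); Firm A gets -5.
Firm A's induced payoffs are -8, 4, -4, -5, so Firm A commits to Value. Subgame-perfect outcome: (Value, High) with payoffs (4, 2).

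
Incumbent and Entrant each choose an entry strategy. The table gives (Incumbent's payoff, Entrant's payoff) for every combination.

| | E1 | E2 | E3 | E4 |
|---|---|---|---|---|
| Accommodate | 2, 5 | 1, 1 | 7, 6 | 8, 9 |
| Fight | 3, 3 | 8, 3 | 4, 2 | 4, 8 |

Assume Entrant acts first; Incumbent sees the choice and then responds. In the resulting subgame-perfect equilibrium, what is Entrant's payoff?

9

Work backward from Incumbent's decision.
- E1: Incumbent compares 2, 3 and picks Fight; Entrant would get 3.
- E2: Incumbent compares 1, 8 and picks Fight; Entrant would get 3.
- E3: Incumbent compares 7, 4 and picks Accommodate; Entrant would get 6.
- E4: Incumbent compares 8, 4 and picks Accommodate; Entrant would get 9.
Maximizing over 3, 3, 6, 9, Entrant chooses E4. Subgame-perfect outcome: (Accommodate, E4) with payoffs (8, 9).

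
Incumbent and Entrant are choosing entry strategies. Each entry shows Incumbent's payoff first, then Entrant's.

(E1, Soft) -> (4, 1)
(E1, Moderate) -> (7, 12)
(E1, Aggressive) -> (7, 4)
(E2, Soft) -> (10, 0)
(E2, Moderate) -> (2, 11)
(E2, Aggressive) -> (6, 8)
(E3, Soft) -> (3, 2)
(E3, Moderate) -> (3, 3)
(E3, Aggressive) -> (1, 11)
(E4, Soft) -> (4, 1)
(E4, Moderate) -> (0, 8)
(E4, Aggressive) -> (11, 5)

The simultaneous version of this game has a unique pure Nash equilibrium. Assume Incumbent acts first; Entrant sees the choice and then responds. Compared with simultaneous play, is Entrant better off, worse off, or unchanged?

unchanged

Backward induction with Incumbent moving first.
- E1: BR = Moderate, leader payoff 7.
- E2: BR = Moderate, leader payoff 2.
- E3: BR = Aggressive, leader payoff 1.
- E4: BR = Moderate, leader payoff 0.
Among 7, 2, 1, 0, the best is 7 at E1. Subgame-perfect outcome: (E1, Moderate) with payoffs (7, 12).
For the simultaneous game, intersect best replies.
Incumbent's best replies: Soft→E2; Moderate→E1; Aggressive→E4.
Entrant's best replies: E1→Moderate; E2→Moderate; E3→Aggressive; E4→Moderate.
The unique mutual best reply is (E1, Moderate), giving (7, 12).
Entrant earns 12 sequentially versus 12 at the Nash outcome: unchanged.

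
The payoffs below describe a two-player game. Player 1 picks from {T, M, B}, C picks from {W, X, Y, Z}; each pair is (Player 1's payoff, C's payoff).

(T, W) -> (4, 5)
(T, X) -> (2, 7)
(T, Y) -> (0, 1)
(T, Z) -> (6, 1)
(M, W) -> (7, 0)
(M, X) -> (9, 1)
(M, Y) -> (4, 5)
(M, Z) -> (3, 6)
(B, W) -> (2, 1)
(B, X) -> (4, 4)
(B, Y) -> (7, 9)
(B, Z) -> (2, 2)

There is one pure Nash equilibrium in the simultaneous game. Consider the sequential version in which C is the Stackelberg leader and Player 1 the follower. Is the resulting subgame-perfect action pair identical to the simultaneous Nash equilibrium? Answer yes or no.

yes

Solve by backward induction (C leads).
- W: Player 1 compares 4, 7, 2 and picks M; C would get 0.
- X: Player 1 compares 2, 9, 4 and picks M; C would get 1.
- Y: Player 1 compares 0, 4, 7 and picks B; C would get 9.
- Z: Player 1 compares 6, 3, 2 and picks T; C would get 1.
Among 0, 1, 9, 1, the best is 9 at Y. Subgame-perfect outcome: (B, Y) with payoffs (7, 9).
For the simultaneous game, intersect best replies.
Player 1's best replies: W→M; X→M; Y→B; Z→T.
C's best replies: T→X; M→Z; B→Y.
Only (B, Y) has each player best-responding; Nash payoffs (7, 9).
Sequential outcome (B, Y) coincides with the Nash profile (B, Y).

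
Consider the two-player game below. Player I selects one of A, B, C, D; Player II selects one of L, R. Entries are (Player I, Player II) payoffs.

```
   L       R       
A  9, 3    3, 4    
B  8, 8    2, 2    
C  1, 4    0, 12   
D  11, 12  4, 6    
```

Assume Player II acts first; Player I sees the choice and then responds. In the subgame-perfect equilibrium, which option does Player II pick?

Backward induction with Player II moving first.
- L → Player I plays D (best of 9, 8, 1, 11); Player II gets 12.
- R → Player I plays D (best of 3, 2, 0, 4); Player II gets 6.
Player II's induced payoffs are 12, 6, so Player II commits to L. Subgame-perfect outcome: (D, L) with payoffs (11, 12).

L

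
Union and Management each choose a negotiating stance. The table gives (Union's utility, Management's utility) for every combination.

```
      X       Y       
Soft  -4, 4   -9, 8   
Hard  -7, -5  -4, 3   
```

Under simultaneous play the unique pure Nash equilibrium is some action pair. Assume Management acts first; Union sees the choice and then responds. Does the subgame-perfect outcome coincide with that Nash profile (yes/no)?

no

Union best-responds to each possible Management move:
- X: BR = Soft, leader payoff 4.
- Y: BR = Hard, leader payoff 3.
Management's induced payoffs are 4, 3, so Management commits to X. Subgame-perfect outcome: (Soft, X) with payoffs (-4, 4).
Under simultaneous play:
Union's best replies: X→Soft; Y→Hard.
Management's best replies: Soft→Y; Hard→Y.
The unique mutual best reply is (Hard, Y), giving (-4, 3).
Sequential outcome (Soft, X) differs from the Nash profile (Hard, Y).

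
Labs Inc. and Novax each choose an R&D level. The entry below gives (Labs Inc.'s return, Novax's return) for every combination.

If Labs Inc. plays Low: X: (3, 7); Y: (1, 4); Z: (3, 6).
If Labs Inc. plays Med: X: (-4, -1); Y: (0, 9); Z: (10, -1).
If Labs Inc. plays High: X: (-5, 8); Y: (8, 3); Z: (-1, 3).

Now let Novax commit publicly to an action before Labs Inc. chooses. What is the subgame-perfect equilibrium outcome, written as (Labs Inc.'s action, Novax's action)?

(Low, X)

Work backward from Labs Inc.'s decision.
- X: Labs Inc. compares 3, -4, -5 and picks Low; Novax would get 7.
- Y: Labs Inc. compares 1, 0, 8 and picks High; Novax would get 3.
- Z: Labs Inc. compares 3, 10, -1 and picks Med; Novax would get -1.
Novax's induced payoffs are 7, 3, -1, so Novax commits to X. Subgame-perfect outcome: (Low, X) with payoffs (3, 7).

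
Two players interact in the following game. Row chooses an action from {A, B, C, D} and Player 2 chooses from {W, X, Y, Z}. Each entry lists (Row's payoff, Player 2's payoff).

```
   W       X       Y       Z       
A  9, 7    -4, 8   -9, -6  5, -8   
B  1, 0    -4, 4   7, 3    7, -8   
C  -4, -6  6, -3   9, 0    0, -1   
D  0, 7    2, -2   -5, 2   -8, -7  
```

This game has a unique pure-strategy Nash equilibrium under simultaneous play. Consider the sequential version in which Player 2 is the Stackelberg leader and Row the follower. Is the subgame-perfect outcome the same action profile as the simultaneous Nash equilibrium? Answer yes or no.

no

Row best-responds to each possible Player 2 move:
- W: BR = A, leader payoff 7.
- X: BR = C, leader payoff -3.
- Y: BR = C, leader payoff 0.
- Z: BR = B, leader payoff -8.
Among 7, -3, 0, -8, the best is 7 at W. Subgame-perfect outcome: (A, W) with payoffs (9, 7).
Now find the simultaneous Nash equilibrium.
Row's best replies: W→A; X→C; Y→C; Z→B.
Player 2's best replies: A→X; B→X; C→Y; D→W.
The unique mutual best reply is (C, Y), giving (9, 0).
Sequential outcome (A, W) differs from the Nash profile (C, Y).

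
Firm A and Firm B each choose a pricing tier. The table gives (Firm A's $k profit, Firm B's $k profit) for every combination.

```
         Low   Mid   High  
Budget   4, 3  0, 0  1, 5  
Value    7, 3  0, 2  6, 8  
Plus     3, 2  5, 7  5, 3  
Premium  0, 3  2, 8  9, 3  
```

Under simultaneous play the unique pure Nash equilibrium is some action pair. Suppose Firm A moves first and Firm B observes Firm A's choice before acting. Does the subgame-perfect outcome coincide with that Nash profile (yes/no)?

no

Backward induction with Firm A moving first.
- Budget → Firm B plays High (best of 3, 0, 5); Firm A gets 1.
- Value → Firm B plays High (best of 3, 2, 8); Firm A gets 6.
- Plus → Firm B plays Mid (best of 2, 7, 3); Firm A gets 5.
- Premium → Firm B plays Mid (best of 3, 8, 3); Firm A gets 2.
Maximizing over 1, 6, 5, 2, Firm A chooses Value. Subgame-perfect outcome: (Value, High) with payoffs (6, 8).
Under simultaneous play:
Firm A's best replies: Low→Value; Mid→Plus; High→Premium.
Firm B's best replies: Budget→High; Value→High; Plus→Mid; Premium→Mid.
Only (Plus, Mid) has each player best-responding; Nash payoffs (5, 7).
Sequential outcome (Value, High) differs from the Nash profile (Plus, Mid).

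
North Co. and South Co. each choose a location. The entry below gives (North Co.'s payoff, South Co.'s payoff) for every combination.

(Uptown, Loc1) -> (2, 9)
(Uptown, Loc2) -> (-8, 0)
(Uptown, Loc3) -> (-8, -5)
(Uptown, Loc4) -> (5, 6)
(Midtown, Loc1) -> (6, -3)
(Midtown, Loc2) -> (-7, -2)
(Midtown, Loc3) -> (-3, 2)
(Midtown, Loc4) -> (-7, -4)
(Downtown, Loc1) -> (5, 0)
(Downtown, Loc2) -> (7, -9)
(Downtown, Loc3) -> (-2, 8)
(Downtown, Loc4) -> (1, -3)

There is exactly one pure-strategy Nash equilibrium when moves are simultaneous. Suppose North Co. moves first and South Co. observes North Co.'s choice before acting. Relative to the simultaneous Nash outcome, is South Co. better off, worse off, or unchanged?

Work backward from South Co.'s decision.
- Uptown: South Co. compares 9, 0, -5, 6 and picks Loc1; North Co. would get 2.
- Midtown: South Co. compares -3, -2, 2, -4 and picks Loc3; North Co. would get -3.
- Downtown: South Co. compares 0, -9, 8, -3 and picks Loc3; North Co. would get -2.
Among 2, -3, -2, the best is 2 at Uptown. Subgame-perfect outcome: (Uptown, Loc1) with payoffs (2, 9).
For the simultaneous game, intersect best replies.
North Co.'s best replies: Loc1→Midtown; Loc2→Downtown; Loc3→Downtown; Loc4→Uptown.
South Co.'s best replies: Uptown→Loc1; Midtown→Loc3; Downtown→Loc3.
Only (Downtown, Loc3) has each player best-responding; Nash payoffs (-2, 8).
South Co. earns 9 sequentially versus 8 at the Nash outcome: better off.

better off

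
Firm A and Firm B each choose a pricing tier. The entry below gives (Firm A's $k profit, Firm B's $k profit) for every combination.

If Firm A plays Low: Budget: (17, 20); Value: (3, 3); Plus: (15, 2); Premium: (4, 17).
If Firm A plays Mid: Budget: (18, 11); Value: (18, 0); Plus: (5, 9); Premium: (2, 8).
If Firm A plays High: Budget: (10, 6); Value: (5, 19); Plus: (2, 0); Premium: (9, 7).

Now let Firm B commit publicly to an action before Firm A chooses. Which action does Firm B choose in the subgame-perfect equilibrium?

Budget

Firm A best-responds to each possible Firm B move:
- Budget: BR = Mid, leader payoff 11.
- Value: BR = Mid, leader payoff 0.
- Plus: BR = Low, leader payoff 2.
- Premium: BR = High, leader payoff 7.
Maximizing over 11, 0, 2, 7, Firm B chooses Budget. Subgame-perfect outcome: (Mid, Budget) with payoffs (18, 11).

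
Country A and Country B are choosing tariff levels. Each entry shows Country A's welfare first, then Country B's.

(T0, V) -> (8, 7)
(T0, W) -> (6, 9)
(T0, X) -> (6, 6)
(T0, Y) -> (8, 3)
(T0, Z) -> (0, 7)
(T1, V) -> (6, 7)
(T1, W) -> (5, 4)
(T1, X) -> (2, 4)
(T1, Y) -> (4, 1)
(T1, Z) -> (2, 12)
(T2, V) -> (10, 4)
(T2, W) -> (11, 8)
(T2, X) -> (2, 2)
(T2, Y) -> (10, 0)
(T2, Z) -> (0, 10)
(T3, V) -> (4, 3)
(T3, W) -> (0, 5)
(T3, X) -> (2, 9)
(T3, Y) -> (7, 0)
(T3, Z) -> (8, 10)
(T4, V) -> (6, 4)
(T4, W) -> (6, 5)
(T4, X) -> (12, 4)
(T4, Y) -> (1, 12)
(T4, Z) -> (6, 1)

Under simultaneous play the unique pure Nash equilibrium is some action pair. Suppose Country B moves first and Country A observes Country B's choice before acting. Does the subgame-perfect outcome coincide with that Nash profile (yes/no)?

Backward induction with Country B moving first.
- V → Country A plays T2 (best of 8, 6, 10, 4, 6); Country B gets 4.
- W → Country A plays T2 (best of 6, 5, 11, 0, 6); Country B gets 8.
- X → Country A plays T4 (best of 6, 2, 2, 2, 12); Country B gets 4.
- Y → Country A plays T2 (best of 8, 4, 10, 7, 1); Country B gets 0.
- Z → Country A plays T3 (best of 0, 2, 0, 8, 6); Country B gets 10.
Among 4, 8, 4, 0, 10, the best is 10 at Z. Subgame-perfect outcome: (T3, Z) with payoffs (8, 10).
For the simultaneous game, intersect best replies.
Country A's best replies: V→T2; W→T2; X→T4; Y→T2; Z→T3.
Country B's best replies: T0→W; T1→Z; T2→Z; T3→Z; T4→Y.
The unique mutual best reply is (T3, Z), giving (8, 10).
Sequential outcome (T3, Z) coincides with the Nash profile (T3, Z).

yes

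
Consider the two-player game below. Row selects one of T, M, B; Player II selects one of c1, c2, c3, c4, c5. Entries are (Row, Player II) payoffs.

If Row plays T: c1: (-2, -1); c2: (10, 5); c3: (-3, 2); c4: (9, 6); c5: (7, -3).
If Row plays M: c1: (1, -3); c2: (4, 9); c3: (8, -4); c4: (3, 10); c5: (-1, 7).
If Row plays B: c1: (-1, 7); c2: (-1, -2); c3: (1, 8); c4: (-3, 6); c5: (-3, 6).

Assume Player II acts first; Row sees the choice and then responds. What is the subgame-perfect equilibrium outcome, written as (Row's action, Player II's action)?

(T, c4)

Backward induction with Player II moving first.
- c1: Row compares -2, 1, -1 and picks M; Player II would get -3.
- c2: Row compares 10, 4, -1 and picks T; Player II would get 5.
- c3: Row compares -3, 8, 1 and picks M; Player II would get -4.
- c4: Row compares 9, 3, -3 and picks T; Player II would get 6.
- c5: Row compares 7, -1, -3 and picks T; Player II would get -3.
Among -3, 5, -4, 6, -3, the best is 6 at c4. Subgame-perfect outcome: (T, c4) with payoffs (9, 6).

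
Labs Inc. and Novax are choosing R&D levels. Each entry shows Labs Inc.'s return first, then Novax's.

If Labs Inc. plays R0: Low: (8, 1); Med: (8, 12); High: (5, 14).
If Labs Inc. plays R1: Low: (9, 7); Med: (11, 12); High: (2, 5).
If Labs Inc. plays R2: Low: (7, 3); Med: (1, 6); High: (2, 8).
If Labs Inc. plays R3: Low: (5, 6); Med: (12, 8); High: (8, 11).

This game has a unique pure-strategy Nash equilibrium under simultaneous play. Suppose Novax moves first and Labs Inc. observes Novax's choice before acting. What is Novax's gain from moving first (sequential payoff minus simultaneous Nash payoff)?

0

Work backward from Labs Inc.'s decision.
- Low → Labs Inc. plays R1 (best of 8, 9, 7, 5); Novax gets 7.
- Med → Labs Inc. plays R3 (best of 8, 11, 1, 12); Novax gets 8.
- High → Labs Inc. plays R3 (best of 5, 2, 2, 8); Novax gets 11.
Maximizing over 7, 8, 11, Novax chooses High. Subgame-perfect outcome: (R3, High) with payoffs (8, 11).
For the simultaneous game, intersect best replies.
Labs Inc.'s best replies: Low→R1; Med→R3; High→R3.
Novax's best replies: R0→High; R1→Med; R2→High; R3→High.
Only (R3, High) has each player best-responding; Nash payoffs (8, 11).
Novax's commitment gain: 11 − 11 = 0.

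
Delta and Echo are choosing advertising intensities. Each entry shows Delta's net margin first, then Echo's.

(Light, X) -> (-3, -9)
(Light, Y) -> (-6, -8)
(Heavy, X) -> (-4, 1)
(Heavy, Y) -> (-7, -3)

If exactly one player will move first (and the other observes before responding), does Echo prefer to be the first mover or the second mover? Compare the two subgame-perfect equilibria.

If Delta leads: Echo's best replies are Light→Y, Heavy→X; Delta's induced payoffs -6, -4; outcome (Heavy, X), payoffs (-4, 1).
If Echo leads: Delta's best replies are X→Light, Y→Light; Echo's induced payoffs -9, -8; outcome (Light, Y), payoffs (-6, -8).
Echo gets -8 moving first and 1 moving second, so Echo prefers to move second.

second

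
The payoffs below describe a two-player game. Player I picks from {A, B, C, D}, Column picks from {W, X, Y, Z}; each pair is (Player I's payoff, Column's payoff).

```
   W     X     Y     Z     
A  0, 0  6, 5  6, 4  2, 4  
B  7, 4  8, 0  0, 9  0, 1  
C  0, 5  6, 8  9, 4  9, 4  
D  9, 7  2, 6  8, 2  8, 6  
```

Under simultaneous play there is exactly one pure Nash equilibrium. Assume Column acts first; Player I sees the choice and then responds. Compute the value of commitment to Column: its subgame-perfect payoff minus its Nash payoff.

Backward induction with Column moving first.
- W → Player I plays D (best of 0, 7, 0, 9); Column gets 7.
- X → Player I plays B (best of 6, 8, 6, 2); Column gets 0.
- Y → Player I plays C (best of 6, 0, 9, 8); Column gets 4.
- Z → Player I plays C (best of 2, 0, 9, 8); Column gets 4.
Column's induced payoffs are 7, 0, 4, 4, so Column commits to W. Subgame-perfect outcome: (D, W) with payoffs (9, 7).
Under simultaneous play:
Player I's best replies: W→D; X→B; Y→C; Z→C.
Column's best replies: A→X; B→Y; C→X; D→W.
Only (D, W) has each player best-responding; Nash payoffs (9, 7).
Column's commitment gain: 7 − 7 = 0.

0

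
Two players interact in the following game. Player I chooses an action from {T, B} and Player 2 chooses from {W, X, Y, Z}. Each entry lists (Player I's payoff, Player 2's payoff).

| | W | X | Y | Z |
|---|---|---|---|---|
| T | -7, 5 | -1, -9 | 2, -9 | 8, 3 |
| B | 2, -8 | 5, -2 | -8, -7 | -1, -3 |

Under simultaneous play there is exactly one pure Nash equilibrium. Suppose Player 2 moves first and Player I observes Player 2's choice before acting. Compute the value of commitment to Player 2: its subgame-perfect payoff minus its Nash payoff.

5

Solve by backward induction (Player 2 leads).
- W: Player I compares -7, 2 and picks B; Player 2 would get -8.
- X: Player I compares -1, 5 and picks B; Player 2 would get -2.
- Y: Player I compares 2, -8 and picks T; Player 2 would get -9.
- Z: Player I compares 8, -1 and picks T; Player 2 would get 3.
Player 2's induced payoffs are -8, -2, -9, 3, so Player 2 commits to Z. Subgame-perfect outcome: (T, Z) with payoffs (8, 3).
Under simultaneous play:
Player I's best replies: W→B; X→B; Y→T; Z→T.
Player 2's best replies: T→W; B→X.
Only (B, X) has each player best-responding; Nash payoffs (5, -2).
Player 2's commitment gain: 3 − -2 = 5.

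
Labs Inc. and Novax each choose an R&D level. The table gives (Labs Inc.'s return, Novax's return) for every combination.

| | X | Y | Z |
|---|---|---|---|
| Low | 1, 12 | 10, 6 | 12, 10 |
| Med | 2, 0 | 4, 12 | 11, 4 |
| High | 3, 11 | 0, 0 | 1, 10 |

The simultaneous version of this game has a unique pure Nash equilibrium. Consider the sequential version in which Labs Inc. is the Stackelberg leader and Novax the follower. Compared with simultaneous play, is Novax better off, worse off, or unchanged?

Work backward from Novax's decision.
- Low: Novax compares 12, 6, 10 and picks X; Labs Inc. would get 1.
- Med: Novax compares 0, 12, 4 and picks Y; Labs Inc. would get 4.
- High: Novax compares 11, 0, 10 and picks X; Labs Inc. would get 3.
Labs Inc.'s induced payoffs are 1, 4, 3, so Labs Inc. commits to Med. Subgame-perfect outcome: (Med, Y) with payoffs (4, 12).
Now find the simultaneous Nash equilibrium.
Labs Inc.'s best replies: X→High; Y→Low; Z→Low.
Novax's best replies: Low→X; Med→Y; High→X.
Only (High, X) has each player best-responding; Nash payoffs (3, 11).
Novax earns 12 sequentially versus 11 at the Nash outcome: better off.

better off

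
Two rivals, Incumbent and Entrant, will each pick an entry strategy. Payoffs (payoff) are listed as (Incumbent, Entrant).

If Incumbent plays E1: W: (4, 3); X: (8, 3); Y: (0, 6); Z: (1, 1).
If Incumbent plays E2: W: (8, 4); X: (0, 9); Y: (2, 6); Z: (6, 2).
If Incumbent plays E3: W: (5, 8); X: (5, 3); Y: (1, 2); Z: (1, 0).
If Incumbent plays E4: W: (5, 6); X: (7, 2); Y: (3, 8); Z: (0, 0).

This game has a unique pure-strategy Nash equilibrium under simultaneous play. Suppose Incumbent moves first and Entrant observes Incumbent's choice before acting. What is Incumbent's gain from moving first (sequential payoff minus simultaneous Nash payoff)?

2

Solve by backward induction (Incumbent leads).
- E1: BR = Y, leader payoff 0.
- E2: BR = X, leader payoff 0.
- E3: BR = W, leader payoff 5.
- E4: BR = Y, leader payoff 3.
Among 0, 0, 5, 3, the best is 5 at E3. Subgame-perfect outcome: (E3, W) with payoffs (5, 8).
For the simultaneous game, intersect best replies.
Incumbent's best replies: W→E2; X→E1; Y→E4; Z→E2.
Entrant's best replies: E1→Y; E2→X; E3→W; E4→Y.
The unique mutual best reply is (E4, Y), giving (3, 8).
Incumbent's commitment gain: 5 − 3 = 2.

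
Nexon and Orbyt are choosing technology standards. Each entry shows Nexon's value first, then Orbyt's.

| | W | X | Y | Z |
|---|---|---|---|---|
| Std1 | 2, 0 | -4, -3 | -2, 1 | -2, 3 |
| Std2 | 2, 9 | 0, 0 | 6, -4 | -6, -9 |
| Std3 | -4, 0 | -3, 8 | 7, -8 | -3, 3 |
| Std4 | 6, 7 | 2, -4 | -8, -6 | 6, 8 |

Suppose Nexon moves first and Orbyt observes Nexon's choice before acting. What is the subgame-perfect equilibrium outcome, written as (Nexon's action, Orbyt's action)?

Work backward from Orbyt's decision.
- Std1: Orbyt compares 0, -3, 1, 3 and picks Z; Nexon would get -2.
- Std2: Orbyt compares 9, 0, -4, -9 and picks W; Nexon would get 2.
- Std3: Orbyt compares 0, 8, -8, 3 and picks X; Nexon would get -3.
- Std4: Orbyt compares 7, -4, -6, 8 and picks Z; Nexon would get 6.
Maximizing over -2, 2, -3, 6, Nexon chooses Std4. Subgame-perfect outcome: (Std4, Z) with payoffs (6, 8).

(Std4, Z)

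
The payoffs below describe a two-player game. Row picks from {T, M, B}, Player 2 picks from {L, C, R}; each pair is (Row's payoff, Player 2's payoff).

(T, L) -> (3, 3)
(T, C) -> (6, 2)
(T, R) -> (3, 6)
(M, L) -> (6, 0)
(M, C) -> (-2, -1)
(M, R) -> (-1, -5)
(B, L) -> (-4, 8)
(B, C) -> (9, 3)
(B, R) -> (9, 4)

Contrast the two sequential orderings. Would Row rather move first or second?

second

If Row leads: Player 2's best replies are T→R, M→L, B→L; Row's induced payoffs 3, 6, -4; outcome (M, L), payoffs (6, 0).
If Player 2 leads: Row's best replies are L→M, C→B, R→B; Player 2's induced payoffs 0, 3, 4; outcome (B, R), payoffs (9, 4).
Row gets 6 moving first and 9 moving second, so Row prefers to move second.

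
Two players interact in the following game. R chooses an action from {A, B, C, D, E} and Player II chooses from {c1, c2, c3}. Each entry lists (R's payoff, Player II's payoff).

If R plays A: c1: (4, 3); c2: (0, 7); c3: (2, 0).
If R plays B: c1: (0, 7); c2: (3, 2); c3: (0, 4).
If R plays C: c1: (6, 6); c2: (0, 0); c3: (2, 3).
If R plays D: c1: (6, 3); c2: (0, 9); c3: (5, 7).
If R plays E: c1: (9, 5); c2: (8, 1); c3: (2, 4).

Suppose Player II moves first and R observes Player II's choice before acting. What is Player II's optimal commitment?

c3

Work backward from R's decision.
- c1: BR = E, leader payoff 5.
- c2: BR = E, leader payoff 1.
- c3: BR = D, leader payoff 7.
Among 5, 1, 7, the best is 7 at c3. Subgame-perfect outcome: (D, c3) with payoffs (5, 7).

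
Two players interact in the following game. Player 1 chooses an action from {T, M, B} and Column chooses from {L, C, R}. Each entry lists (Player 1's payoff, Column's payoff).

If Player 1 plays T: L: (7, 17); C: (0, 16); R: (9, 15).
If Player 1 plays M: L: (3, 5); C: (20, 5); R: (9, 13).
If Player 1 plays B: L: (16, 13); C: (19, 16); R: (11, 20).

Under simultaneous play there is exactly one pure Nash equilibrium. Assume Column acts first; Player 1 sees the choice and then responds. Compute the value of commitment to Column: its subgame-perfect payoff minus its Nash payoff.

0

Work backward from Player 1's decision.
- L → Player 1 plays B (best of 7, 3, 16); Column gets 13.
- C → Player 1 plays M (best of 0, 20, 19); Column gets 5.
- R → Player 1 plays B (best of 9, 9, 11); Column gets 20.
Among 13, 5, 20, the best is 20 at R. Subgame-perfect outcome: (B, R) with payoffs (11, 20).
Under simultaneous play:
Player 1's best replies: L→B; C→M; R→B.
Column's best replies: T→L; M→R; B→R.
The unique mutual best reply is (B, R), giving (11, 20).
Column's commitment gain: 20 − 20 = 0.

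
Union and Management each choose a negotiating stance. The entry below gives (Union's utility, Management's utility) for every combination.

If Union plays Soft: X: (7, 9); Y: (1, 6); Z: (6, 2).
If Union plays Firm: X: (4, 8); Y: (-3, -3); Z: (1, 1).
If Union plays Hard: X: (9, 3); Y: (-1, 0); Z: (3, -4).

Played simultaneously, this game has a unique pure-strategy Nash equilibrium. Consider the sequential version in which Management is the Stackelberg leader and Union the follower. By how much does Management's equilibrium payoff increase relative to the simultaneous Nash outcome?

3

Backward induction with Management moving first.
- X: Union compares 7, 4, 9 and picks Hard; Management would get 3.
- Y: Union compares 1, -3, -1 and picks Soft; Management would get 6.
- Z: Union compares 6, 1, 3 and picks Soft; Management would get 2.
Maximizing over 3, 6, 2, Management chooses Y. Subgame-perfect outcome: (Soft, Y) with payoffs (1, 6).
For the simultaneous game, intersect best replies.
Union's best replies: X→Hard; Y→Soft; Z→Soft.
Management's best replies: Soft→X; Firm→X; Hard→X.
The unique mutual best reply is (Hard, X), giving (9, 3).
Management's commitment gain: 6 − 3 = 3.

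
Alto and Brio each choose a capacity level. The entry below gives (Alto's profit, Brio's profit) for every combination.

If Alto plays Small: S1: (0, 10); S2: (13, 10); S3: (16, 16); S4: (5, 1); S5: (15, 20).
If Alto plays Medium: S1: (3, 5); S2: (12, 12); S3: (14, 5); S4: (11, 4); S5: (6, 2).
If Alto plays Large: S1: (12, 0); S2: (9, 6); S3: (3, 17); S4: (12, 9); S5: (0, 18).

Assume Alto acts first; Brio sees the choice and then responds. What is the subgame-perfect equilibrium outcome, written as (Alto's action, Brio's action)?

Work backward from Brio's decision.
- Small: Brio compares 10, 10, 16, 1, 20 and picks S5; Alto would get 15.
- Medium: Brio compares 5, 12, 5, 4, 2 and picks S2; Alto would get 12.
- Large: Brio compares 0, 6, 17, 9, 18 and picks S5; Alto would get 0.
Among 15, 12, 0, the best is 15 at Small. Subgame-perfect outcome: (Small, S5) with payoffs (15, 20).

(Small, S5)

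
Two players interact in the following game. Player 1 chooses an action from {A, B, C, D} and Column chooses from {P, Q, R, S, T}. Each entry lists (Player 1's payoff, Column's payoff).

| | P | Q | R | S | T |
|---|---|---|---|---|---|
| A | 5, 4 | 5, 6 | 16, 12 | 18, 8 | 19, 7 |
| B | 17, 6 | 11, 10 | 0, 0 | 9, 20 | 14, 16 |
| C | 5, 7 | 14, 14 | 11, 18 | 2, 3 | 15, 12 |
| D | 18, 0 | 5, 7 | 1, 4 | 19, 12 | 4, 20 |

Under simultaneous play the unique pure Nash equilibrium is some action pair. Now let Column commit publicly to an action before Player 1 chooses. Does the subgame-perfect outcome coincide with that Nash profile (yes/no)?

Player 1 best-responds to each possible Column move:
- P → Player 1 plays D (best of 5, 17, 5, 18); Column gets 0.
- Q → Player 1 plays C (best of 5, 11, 14, 5); Column gets 14.
- R → Player 1 plays A (best of 16, 0, 11, 1); Column gets 12.
- S → Player 1 plays D (best of 18, 9, 2, 19); Column gets 12.
- T → Player 1 plays A (best of 19, 14, 15, 4); Column gets 7.
Among 0, 14, 12, 12, 7, the best is 14 at Q. Subgame-perfect outcome: (C, Q) with payoffs (14, 14).
Now find the simultaneous Nash equilibrium.
Player 1's best replies: P→D; Q→C; R→A; S→D; T→A.
Column's best replies: A→R; B→S; C→R; D→T.
The unique mutual best reply is (A, R), giving (16, 12).
Sequential outcome (C, Q) differs from the Nash profile (A, R).

no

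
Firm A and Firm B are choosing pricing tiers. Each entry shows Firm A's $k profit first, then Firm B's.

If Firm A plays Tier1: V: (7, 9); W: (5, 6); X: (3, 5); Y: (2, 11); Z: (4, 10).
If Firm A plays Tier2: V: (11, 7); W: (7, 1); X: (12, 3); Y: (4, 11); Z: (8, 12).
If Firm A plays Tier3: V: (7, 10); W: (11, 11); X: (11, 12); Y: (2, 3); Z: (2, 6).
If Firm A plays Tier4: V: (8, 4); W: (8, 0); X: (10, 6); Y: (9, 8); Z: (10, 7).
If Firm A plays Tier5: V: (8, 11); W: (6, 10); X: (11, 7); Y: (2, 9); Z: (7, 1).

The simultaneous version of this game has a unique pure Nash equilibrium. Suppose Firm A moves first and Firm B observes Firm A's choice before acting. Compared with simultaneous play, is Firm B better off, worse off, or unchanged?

better off

Firm B best-responds to each possible Firm A move:
- Tier1: BR = Y, leader payoff 2.
- Tier2: BR = Z, leader payoff 8.
- Tier3: BR = X, leader payoff 11.
- Tier4: BR = Y, leader payoff 9.
- Tier5: BR = V, leader payoff 8.
Among 2, 8, 11, 9, 8, the best is 11 at Tier3. Subgame-perfect outcome: (Tier3, X) with payoffs (11, 12).
Under simultaneous play:
Firm A's best replies: V→Tier2; W→Tier3; X→Tier2; Y→Tier4; Z→Tier4.
Firm B's best replies: Tier1→Y; Tier2→Z; Tier3→X; Tier4→Y; Tier5→V.
The unique mutual best reply is (Tier4, Y), giving (9, 8).
Firm B earns 12 sequentially versus 8 at the Nash outcome: better off.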